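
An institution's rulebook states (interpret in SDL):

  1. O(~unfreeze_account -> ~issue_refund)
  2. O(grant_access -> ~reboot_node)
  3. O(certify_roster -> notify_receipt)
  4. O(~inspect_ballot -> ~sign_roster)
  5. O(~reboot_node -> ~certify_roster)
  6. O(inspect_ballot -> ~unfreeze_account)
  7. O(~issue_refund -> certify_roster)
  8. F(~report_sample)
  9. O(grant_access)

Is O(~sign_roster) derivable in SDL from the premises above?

From premise 9 we have O(grant_access).
With premise 2, O(grant_access -> ~reboot_node), the K-axiom yields O(~reboot_node).
Applying K to premise 5 (O(~reboot_node -> ~certify_roster)) and O(~reboot_node) yields O(~certify_roster).
Premise 7, O(~issue_refund -> certify_roster), contraposes to O(~certify_roster -> issue_refund); with O(~certify_roster) we get O(issue_refund).
The contrapositive of premise 1 (O(~unfreeze_account -> ~issue_refund)) is O(issue_refund -> unfreeze_account), and O(issue_refund) is already established, so O(unfreeze_account).
Premise 6 is O(inspect_ballot -> ~unfreeze_account); contrapositively O(unfreeze_account -> ~inspect_ballot). Since O(unfreeze_account) holds, K gives O(~inspect_ballot).
With premise 4, O(~inspect_ballot -> ~sign_roster), the K-axiom yields O(~sign_roster).
Premises 3, 8 do not contribute to this derivation.
So O(~sign_roster) follows.

Yes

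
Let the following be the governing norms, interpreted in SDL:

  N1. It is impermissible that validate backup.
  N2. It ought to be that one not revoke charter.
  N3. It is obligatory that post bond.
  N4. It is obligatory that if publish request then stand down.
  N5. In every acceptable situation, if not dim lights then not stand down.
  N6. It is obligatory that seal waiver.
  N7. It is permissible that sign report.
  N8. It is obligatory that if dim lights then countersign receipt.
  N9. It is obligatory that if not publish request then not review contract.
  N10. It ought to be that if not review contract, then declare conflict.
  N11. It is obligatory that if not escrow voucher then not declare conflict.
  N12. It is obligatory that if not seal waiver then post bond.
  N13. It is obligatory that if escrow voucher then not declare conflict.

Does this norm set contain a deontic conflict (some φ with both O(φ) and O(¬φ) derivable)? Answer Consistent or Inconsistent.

Premise 12 is O(¬seal_waiver → post_bond); even if O(post_bond) held, inferring O(¬seal_waiver) would be affirming the consequent — invalid.
So O(¬seal_waiver) is not derivable, and the apparent clash with O(seal_waiver) does not arise.
A world satisfying every obligation exists (e.g. countersign_receipt=true, declare_conflict=false, dim_lights=true, escrow_voucher=false, post_bond=true, publish_request=true, review_contract=true, revoke_charter=false, seal_waiver=true, sign_report=false, stand_down=true, validate_backup=false); no atom is both obligatory and forbidden, so the set is consistent.

Consistent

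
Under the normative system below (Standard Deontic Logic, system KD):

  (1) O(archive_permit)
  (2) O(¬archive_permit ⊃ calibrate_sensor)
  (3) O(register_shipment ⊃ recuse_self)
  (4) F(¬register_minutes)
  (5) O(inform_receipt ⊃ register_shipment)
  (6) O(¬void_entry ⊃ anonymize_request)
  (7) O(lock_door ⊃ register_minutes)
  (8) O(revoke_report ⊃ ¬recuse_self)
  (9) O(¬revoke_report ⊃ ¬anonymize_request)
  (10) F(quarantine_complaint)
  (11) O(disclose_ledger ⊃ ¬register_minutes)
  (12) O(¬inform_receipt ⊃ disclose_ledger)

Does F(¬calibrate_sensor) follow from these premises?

Premise 2 is O(¬archive_permit ⊃ calibrate_sensor), but O(¬archive_permit) is not derivable from the premises, so it does not yield O(calibrate_sensor).
No other premise forces O(calibrate_sensor). An ideal world satisfying every premise can still have ¬calibrate_sensor true, so F(¬calibrate_sensor) is not derivable.

No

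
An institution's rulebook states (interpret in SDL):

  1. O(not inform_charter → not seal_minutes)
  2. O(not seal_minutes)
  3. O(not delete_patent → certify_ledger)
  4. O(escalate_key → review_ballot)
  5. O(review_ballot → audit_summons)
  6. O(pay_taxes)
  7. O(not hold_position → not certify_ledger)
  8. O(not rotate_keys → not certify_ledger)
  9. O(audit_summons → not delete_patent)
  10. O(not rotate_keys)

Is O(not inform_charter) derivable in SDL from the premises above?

Premise 1 is O(not inform_charter → not seal_minutes); even if O(not seal_minutes) held, inferring O(not inform_charter) would be affirming the consequent — invalid.
No other premise forces O(not inform_charter). An ideal world satisfying every premise can still have not inform_charter false, so O(not inform_charter) is not derivable.

No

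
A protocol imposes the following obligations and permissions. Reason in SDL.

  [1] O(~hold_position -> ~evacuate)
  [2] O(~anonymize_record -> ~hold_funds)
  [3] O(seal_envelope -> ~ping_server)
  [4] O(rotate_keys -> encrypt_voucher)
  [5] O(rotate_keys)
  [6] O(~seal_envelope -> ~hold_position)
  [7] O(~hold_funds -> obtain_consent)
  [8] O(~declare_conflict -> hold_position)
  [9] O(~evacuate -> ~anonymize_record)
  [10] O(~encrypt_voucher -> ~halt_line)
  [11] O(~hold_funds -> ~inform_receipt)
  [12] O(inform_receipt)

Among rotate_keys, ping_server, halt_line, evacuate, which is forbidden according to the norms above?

Premise 12 gives O(inform_receipt).
The contrapositive of premise 11 (O(~hold_funds -> ~inform_receipt)) is O(inform_receipt -> hold_funds), and O(inform_receipt) is already established, so O(hold_funds).
The contrapositive of premise 2 (O(~anonymize_record -> ~hold_funds)) is O(hold_funds -> anonymize_record), and O(hold_funds) is already established, so O(anonymize_record).
Premise 9, O(~evacuate -> ~anonymize_record), contraposes to O(anonymize_record -> evacuate); with O(anonymize_record) we get O(evacuate).
Premise 1 is O(~hold_position -> ~evacuate); contrapositively O(evacuate -> hold_position). Since O(evacuate) holds, K gives O(hold_position).
Premise 6, O(~seal_envelope -> ~hold_position), contraposes to O(hold_position -> seal_envelope); with O(hold_position) we get O(seal_envelope).
Premise 3 is O(seal_envelope -> ~ping_server); since O(seal_envelope), deontic closure gives O(~ping_server).
So O(~ping_server) holds, i.e. ping_server is forbidden. None of the other listed options is forbidden under the premises.

ping_server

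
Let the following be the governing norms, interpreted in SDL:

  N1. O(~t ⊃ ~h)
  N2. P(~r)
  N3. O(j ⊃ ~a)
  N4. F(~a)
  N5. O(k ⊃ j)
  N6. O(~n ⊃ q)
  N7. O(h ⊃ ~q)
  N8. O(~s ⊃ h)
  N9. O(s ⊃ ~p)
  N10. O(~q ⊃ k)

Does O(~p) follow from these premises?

Yes

Premise 4 is F(~a), i.e. O(a).
Premise 3, O(j ⊃ ~a), contraposes to O(a ⊃ ~j); with O(a) we get O(~j).
Premise 5 is O(k ⊃ j); contrapositively O(~j ⊃ ~k). Since O(~j) holds, K gives O(~k).
Premise 10 is O(~q ⊃ k); contrapositively O(~k ⊃ q). Since O(~k) holds, K gives O(q).
Premise 7 is O(h ⊃ ~q); contrapositively O(q ⊃ ~h). Since O(q) holds, K gives O(~h).
Premise 8 is O(~s ⊃ h); contrapositively O(~h ⊃ s). Since O(~h) holds, K gives O(s).
Premise 9 is O(s ⊃ ~p); since O(s), deontic closure gives O(~p).
Premises 1, 2, 6 do not contribute to this derivation.
So O(~p) follows.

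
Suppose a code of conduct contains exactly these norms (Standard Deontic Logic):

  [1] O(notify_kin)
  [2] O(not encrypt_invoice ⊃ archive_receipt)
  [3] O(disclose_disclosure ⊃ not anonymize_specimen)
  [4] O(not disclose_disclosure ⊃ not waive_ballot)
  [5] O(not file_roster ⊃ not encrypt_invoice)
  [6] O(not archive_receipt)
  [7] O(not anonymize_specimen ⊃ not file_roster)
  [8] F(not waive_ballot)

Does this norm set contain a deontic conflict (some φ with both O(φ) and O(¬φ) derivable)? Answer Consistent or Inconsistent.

Premise 6 gives O(not archive_receipt).
The contrapositive of premise 2 (O(not encrypt_invoice ⊃ archive_receipt)) is O(not archive_receipt ⊃ encrypt_invoice), and O(not archive_receipt) is already established, so O(encrypt_invoice).
Premise 5, O(not file_roster ⊃ not encrypt_invoice), contraposes to O(encrypt_invoice ⊃ file_roster); with O(encrypt_invoice) we get O(file_roster).
The contrapositive of premise 7 (O(not anonymize_specimen ⊃ not file_roster)) is O(file_roster ⊃ anonymize_specimen), and O(file_roster) is already established, so O(anonymize_specimen).
Premise 3, O(disclose_disclosure ⊃ not anonymize_specimen), contraposes to O(anonymize_specimen ⊃ not disclose_disclosure); with O(anonymize_specimen) we get O(not disclose_disclosure).
Applying K to premise 4 (O(not disclose_disclosure ⊃ not waive_ballot)) and O(not disclose_disclosure) yields O(not waive_ballot).
But premise 8, F(not waive_ballot), means O(waive_ballot).
We now have both O(not waive_ballot) and O(waive_ballot) — waive_ballot is simultaneously obligatory and forbidden, violating the D-axiom.

Inconsistent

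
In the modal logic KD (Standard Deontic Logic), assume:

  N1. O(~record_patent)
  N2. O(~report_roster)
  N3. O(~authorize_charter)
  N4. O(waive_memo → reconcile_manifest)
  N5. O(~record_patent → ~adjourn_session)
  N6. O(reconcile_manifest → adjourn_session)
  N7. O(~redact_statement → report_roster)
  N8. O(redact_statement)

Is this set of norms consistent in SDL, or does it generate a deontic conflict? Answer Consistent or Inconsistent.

Consistent

Premise 7 is O(~redact_statement → report_roster), but O(~redact_statement) is not derivable from the premises, so it does not yield O(report_roster).
So O(report_roster) is not derivable, and the apparent clash with O(~report_roster) does not arise.
A world satisfying every obligation exists (e.g. adjourn_session=false, authorize_charter=false, reconcile_manifest=false, record_patent=false, redact_statement=true, report_roster=false, waive_memo=false); no atom is both obligatory and forbidden, so the set is consistent.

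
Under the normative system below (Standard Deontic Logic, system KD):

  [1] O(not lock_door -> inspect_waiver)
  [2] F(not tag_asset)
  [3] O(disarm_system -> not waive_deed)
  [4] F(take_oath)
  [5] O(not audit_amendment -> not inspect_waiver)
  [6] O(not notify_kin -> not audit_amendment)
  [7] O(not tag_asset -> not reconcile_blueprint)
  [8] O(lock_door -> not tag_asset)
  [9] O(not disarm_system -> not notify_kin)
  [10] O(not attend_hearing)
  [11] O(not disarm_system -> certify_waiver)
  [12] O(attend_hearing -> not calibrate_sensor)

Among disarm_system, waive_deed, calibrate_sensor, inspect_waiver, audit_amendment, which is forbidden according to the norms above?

waive_deed

Premise 2 is F(not tag_asset), i.e. O(tag_asset).
Premise 8, O(lock_door -> not tag_asset), contraposes to O(tag_asset -> not lock_door); with O(tag_asset) we get O(not lock_door).
With premise 1, O(not lock_door -> inspect_waiver), the K-axiom yields O(inspect_waiver).
Premise 5 is O(not audit_amendment -> not inspect_waiver); contrapositively O(inspect_waiver -> audit_amendment). Since O(inspect_waiver) holds, K gives O(audit_amendment).
The contrapositive of premise 6 (O(not notify_kin -> not audit_amendment)) is O(audit_amendment -> notify_kin), and O(audit_amendment) is already established, so O(notify_kin).
The contrapositive of premise 9 (O(not disarm_system -> not notify_kin)) is O(notify_kin -> disarm_system), and O(notify_kin) is already established, so O(disarm_system).
From O(disarm_system) and premise 3, O(disarm_system -> not waive_deed), we obtain O(not waive_deed).
So O(not waive_deed) holds, i.e. waive_deed is forbidden. None of the other listed options is forbidden under the premises.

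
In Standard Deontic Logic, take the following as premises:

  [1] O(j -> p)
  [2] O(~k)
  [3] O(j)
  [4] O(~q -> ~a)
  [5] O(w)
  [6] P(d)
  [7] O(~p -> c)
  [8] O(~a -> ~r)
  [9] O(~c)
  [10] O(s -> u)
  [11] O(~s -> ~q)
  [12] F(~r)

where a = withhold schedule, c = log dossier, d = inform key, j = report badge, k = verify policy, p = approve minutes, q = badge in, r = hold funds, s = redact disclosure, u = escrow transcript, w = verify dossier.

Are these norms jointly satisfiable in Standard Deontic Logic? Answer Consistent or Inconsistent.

Consistent

Premise 7 is O(~p -> c), but O(~p) is not derivable from the premises, so it does not yield O(c).
So O(c) is not derivable, and the apparent clash with O(~c) does not arise.
A world satisfying every obligation exists (e.g. a=true, c=false, d=false, j=true, k=false, p=true, q=true, r=true, s=true, u=true, w=true); no atom is both obligatory and forbidden, so the set is consistent.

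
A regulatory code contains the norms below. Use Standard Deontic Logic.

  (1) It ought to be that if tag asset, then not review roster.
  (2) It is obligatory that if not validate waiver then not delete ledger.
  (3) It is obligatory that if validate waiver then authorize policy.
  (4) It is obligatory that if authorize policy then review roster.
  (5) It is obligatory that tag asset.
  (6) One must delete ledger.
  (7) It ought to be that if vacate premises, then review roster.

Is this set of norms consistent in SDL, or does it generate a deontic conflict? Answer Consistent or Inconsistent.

Premise 6 gives O(delete_ledger).
Premise 2, O(¬validate_waiver → ¬delete_ledger), contraposes to O(delete_ledger → validate_waiver); with O(delete_ledger) we get O(validate_waiver).
With premise 3, O(validate_waiver → authorize_policy), the K-axiom yields O(authorize_policy).
Applying K to premise 4 (O(authorize_policy → review_roster)) and O(authorize_policy) yields O(review_roster).
Premise 1 is O(tag_asset → ¬review_roster); contrapositively O(review_roster → ¬tag_asset). Since O(review_roster) holds, K gives O(¬tag_asset).
However, premise 5 gives O(tag_asset).
We now have both O(¬tag_asset) and O(tag_asset) — tag_asset is simultaneously obligatory and forbidden, violating the D-axiom.

Inconsistent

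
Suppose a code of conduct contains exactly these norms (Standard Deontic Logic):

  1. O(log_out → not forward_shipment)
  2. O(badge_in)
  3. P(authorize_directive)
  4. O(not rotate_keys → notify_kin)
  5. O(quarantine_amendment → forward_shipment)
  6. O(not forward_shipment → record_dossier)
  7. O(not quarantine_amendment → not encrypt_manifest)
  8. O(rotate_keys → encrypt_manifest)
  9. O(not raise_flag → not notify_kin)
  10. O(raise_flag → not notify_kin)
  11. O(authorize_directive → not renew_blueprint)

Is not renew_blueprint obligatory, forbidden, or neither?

Neither

Premise 11 is O(authorize_directive → not renew_blueprint), but O(authorize_directive) is not derivable from the premises (the permission P(authorize_directive) asserts only not O(not authorize_directive), not O(authorize_directive)), so it does not yield O(not renew_blueprint).
No premise or chain of K-axiom applications forces O(not renew_blueprint), and none forces O(renew_blueprint). So not renew_blueprint is neither obligatory nor forbidden under these norms.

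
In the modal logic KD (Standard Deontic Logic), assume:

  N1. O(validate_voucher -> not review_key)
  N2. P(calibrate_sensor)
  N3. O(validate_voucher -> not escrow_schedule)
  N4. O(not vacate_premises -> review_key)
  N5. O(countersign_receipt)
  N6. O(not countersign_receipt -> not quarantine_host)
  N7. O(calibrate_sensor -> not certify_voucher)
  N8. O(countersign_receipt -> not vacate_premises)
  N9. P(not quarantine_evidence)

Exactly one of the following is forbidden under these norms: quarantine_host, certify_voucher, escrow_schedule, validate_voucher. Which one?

Premise 5 gives O(countersign_receipt).
From O(countersign_receipt) and premise 8, O(countersign_receipt -> not vacate_premises), we obtain O(not vacate_premises).
Applying K to premise 4 (O(not vacate_premises -> review_key)) and O(not vacate_premises) yields O(review_key).
The contrapositive of premise 1 (O(validate_voucher -> not review_key)) is O(review_key -> not validate_voucher), and O(review_key) is already established, so O(not validate_voucher).
So O(not validate_voucher) holds, i.e. validate_voucher is forbidden. None of the other listed options is forbidden under the premises.

validate_voucher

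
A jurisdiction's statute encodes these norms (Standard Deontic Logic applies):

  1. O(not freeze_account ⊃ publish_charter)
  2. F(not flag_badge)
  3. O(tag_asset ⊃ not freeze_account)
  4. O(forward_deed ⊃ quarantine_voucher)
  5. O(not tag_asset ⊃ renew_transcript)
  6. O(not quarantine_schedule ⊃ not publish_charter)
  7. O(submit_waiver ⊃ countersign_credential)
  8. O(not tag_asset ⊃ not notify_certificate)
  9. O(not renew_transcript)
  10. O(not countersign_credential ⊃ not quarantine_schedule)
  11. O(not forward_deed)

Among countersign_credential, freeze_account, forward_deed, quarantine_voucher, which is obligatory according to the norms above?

From premise 9 we have O(not renew_transcript).
Premise 5, O(not tag_asset ⊃ renew_transcript), contraposes to O(not renew_transcript ⊃ tag_asset); with O(not renew_transcript) we get O(tag_asset).
Premise 3 is O(tag_asset ⊃ not freeze_account); since O(tag_asset), deontic closure gives O(not freeze_account).
Applying K to premise 1 (O(not freeze_account ⊃ publish_charter)) and O(not freeze_account) yields O(publish_charter).
The contrapositive of premise 6 (O(not quarantine_schedule ⊃ not publish_charter)) is O(publish_charter ⊃ quarantine_schedule), and O(publish_charter) is already established, so O(quarantine_schedule).
The contrapositive of premise 10 (O(not countersign_credential ⊃ not quarantine_schedule)) is O(quarantine_schedule ⊃ countersign_credential), and O(quarantine_schedule) is already established, so O(countersign_credential).
So O(countersign_credential) holds — countersign_credential is obligatory. None of the other listed options is made obligatory by any chain of premises.

countersign_credential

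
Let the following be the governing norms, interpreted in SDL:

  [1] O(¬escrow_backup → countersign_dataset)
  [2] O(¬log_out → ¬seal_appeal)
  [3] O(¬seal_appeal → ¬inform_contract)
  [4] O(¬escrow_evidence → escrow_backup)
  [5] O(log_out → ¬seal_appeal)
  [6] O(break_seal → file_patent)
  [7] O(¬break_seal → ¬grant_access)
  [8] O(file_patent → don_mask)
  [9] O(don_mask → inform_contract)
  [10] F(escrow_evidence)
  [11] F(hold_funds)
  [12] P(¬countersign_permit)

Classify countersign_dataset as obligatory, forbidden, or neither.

Premise 1 is O(¬escrow_backup → countersign_dataset), but O(¬escrow_backup) is not derivable from the premises, so it does not yield O(countersign_dataset).
No premise or chain of K-axiom applications forces O(countersign_dataset), and none forces O(¬countersign_dataset). So countersign_dataset is neither obligatory nor forbidden under these norms.

Neither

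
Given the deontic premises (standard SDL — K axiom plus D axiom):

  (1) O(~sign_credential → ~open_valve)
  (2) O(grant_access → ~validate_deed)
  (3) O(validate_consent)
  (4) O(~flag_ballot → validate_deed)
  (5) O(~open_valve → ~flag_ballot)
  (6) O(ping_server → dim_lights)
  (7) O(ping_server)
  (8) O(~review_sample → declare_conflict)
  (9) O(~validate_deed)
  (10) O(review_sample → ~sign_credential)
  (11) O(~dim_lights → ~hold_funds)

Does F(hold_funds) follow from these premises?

Premise 11 is O(~dim_lights → ~hold_funds), but O(~dim_lights) is not derivable from the premises, so it does not yield O(~hold_funds).
No other premise forces O(~hold_funds). An ideal world satisfying every premise can still have hold_funds true, so F(hold_funds) is not derivable.

No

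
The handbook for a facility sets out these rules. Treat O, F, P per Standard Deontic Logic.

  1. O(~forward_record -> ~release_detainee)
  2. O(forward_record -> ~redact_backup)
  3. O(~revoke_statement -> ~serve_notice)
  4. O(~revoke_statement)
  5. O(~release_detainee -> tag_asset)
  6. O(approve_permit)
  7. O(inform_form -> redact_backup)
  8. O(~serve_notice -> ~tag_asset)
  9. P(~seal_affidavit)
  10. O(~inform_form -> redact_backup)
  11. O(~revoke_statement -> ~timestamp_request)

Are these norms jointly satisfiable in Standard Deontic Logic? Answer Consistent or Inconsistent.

Inconsistent

Premises 10 and 7 cover both cases: O(~inform_form -> redact_backup) and O(inform_form -> redact_backup). Since ~inform_form ∨ inform_form is a tautology, O(redact_backup) follows.
Premise 2 is O(forward_record -> ~redact_backup); contrapositively O(redact_backup -> ~forward_record). Since O(redact_backup) holds, K gives O(~forward_record).
Premise 1 is O(~forward_record -> ~release_detainee); since O(~forward_record), deontic closure gives O(~release_detainee).
Applying K to premise 5 (O(~release_detainee -> tag_asset)) and O(~release_detainee) yields O(tag_asset).
The contrapositive of premise 8 (O(~serve_notice -> ~tag_asset)) is O(tag_asset -> serve_notice), and O(tag_asset) is already established, so O(serve_notice).
The contrapositive of premise 3 (O(~revoke_statement -> ~serve_notice)) is O(serve_notice -> revoke_statement), and O(serve_notice) is already established, so O(revoke_statement).
Yet premise 4 states O(~revoke_statement).
We now have both O(revoke_statement) and O(~revoke_statement) — revoke_statement is simultaneously obligatory and forbidden, violating the D-axiom.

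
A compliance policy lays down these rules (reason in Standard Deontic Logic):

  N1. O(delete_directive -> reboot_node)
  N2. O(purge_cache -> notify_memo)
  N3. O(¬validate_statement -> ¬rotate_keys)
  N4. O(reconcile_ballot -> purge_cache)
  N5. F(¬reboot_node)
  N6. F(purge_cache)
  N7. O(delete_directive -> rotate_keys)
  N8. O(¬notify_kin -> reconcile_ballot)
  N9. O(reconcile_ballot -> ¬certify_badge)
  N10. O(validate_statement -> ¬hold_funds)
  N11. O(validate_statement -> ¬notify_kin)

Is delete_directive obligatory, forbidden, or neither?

Forbidden

Premise 6 is F(purge_cache), i.e. O(¬purge_cache).
Premise 4, O(reconcile_ballot -> purge_cache), contraposes to O(¬purge_cache -> ¬reconcile_ballot); with O(¬purge_cache) we get O(¬reconcile_ballot).
Premise 8 is O(¬notify_kin -> reconcile_ballot); contrapositively O(¬reconcile_ballot -> notify_kin). Since O(¬reconcile_ballot) holds, K gives O(notify_kin).
Premise 11, O(validate_statement -> ¬notify_kin), contraposes to O(notify_kin -> ¬validate_statement); with O(notify_kin) we get O(¬validate_statement).
With premise 3, O(¬validate_statement -> ¬rotate_keys), the K-axiom yields O(¬rotate_keys).
Premise 7 is O(delete_directive -> rotate_keys); contrapositively O(¬rotate_keys -> ¬delete_directive). Since O(¬rotate_keys) holds, K gives O(¬delete_directive).
Premises 1, 2, 5, 9, 10 do not contribute to this derivation.
Thus O(¬delete_directive), which is F(delete_directive): delete_directive is forbidden.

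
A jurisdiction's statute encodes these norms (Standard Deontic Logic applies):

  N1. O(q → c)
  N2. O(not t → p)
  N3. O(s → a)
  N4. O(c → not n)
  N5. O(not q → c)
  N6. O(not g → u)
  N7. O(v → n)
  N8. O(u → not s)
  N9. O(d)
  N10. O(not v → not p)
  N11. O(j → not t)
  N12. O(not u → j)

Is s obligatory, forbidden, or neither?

Forbidden

Premises 1 and 5 are O(q → c) and O(not q → c); every ideal world satisfies q or not q, so in either case c holds — hence O(c).
From O(c) and premise 4, O(c → not n), we obtain O(not n).
Premise 7, O(v → n), contraposes to O(not n → not v); with O(not n) we get O(not v).
Applying K to premise 10 (O(not v → not p)) and O(not v) yields O(not p).
Premise 2, O(not t → p), contraposes to O(not p → t); with O(not p) we get O(t).
Premise 11 is O(j → not t); contrapositively O(t → not j). Since O(t) holds, K gives O(not j).
Premise 12, O(not u → j), contraposes to O(not j → u); with O(not j) we get O(u).
With premise 8, O(u → not s), the K-axiom yields O(not s).
Premises 3, 6, 9 do not contribute to this derivation.
Thus O(not s), which is F(s): s is forbidden.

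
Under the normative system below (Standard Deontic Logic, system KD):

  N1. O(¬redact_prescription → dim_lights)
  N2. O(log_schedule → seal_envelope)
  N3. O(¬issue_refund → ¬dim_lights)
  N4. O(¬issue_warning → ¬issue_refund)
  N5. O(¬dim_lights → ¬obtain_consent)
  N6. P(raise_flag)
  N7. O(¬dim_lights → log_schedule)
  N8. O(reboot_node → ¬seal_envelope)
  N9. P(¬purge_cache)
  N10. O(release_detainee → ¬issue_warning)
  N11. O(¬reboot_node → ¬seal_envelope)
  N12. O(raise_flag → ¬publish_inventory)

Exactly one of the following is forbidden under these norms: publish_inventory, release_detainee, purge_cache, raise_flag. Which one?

release_detainee

By case analysis on reboot_node: premise 8 gives O(reboot_node → ¬seal_envelope) and premise 11 gives O(¬reboot_node → ¬seal_envelope), so O(¬seal_envelope) either way.
Premise 2 is O(log_schedule → seal_envelope); contrapositively O(¬seal_envelope → ¬log_schedule). Since O(¬seal_envelope) holds, K gives O(¬log_schedule).
The contrapositive of premise 7 (O(¬dim_lights → log_schedule)) is O(¬log_schedule → dim_lights), and O(¬log_schedule) is already established, so O(dim_lights).
Premise 3, O(¬issue_refund → ¬dim_lights), contraposes to O(dim_lights → issue_refund); with O(dim_lights) we get O(issue_refund).
Premise 4, O(¬issue_warning → ¬issue_refund), contraposes to O(issue_refund → issue_warning); with O(issue_refund) we get O(issue_warning).
The contrapositive of premise 10 (O(release_detainee → ¬issue_warning)) is O(issue_warning → ¬release_detainee), and O(issue_warning) is already established, so O(¬release_detainee).
So O(¬release_detainee) holds, i.e. release_detainee is forbidden. None of the other listed options is forbidden under the premises.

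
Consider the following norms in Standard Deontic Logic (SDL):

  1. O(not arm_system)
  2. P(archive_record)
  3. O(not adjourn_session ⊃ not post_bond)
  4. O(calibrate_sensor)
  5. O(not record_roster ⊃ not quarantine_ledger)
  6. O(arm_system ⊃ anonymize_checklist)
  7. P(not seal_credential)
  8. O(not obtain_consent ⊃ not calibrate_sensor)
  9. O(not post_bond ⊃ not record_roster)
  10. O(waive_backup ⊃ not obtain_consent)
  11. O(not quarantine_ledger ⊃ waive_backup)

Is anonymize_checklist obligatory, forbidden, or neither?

Premise 6 is O(arm_system ⊃ anonymize_checklist), but O(arm_system) is not derivable from the premises, so it does not yield O(anonymize_checklist).
No premise or chain of K-axiom applications forces O(anonymize_checklist), and none forces O(not anonymize_checklist). So anonymize_checklist is neither obligatory nor forbidden under these norms.

Neither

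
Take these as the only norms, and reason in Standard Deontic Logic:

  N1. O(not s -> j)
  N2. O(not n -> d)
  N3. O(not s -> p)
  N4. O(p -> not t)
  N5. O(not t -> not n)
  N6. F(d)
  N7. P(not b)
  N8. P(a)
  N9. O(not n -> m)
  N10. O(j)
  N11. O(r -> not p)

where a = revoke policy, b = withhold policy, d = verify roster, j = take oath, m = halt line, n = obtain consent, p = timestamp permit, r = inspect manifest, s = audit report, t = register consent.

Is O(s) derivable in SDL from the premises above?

Premise 6 is F(d), i.e. O(not d).
Premise 2, O(not n -> d), contraposes to O(not d -> n); with O(not d) we get O(n).
The contrapositive of premise 5 (O(not t -> not n)) is O(n -> t), and O(n) is already established, so O(t).
Premise 4, O(p -> not t), contraposes to O(t -> not p); with O(t) we get O(not p).
The contrapositive of premise 3 (O(not s -> p)) is O(not p -> s), and O(not p) is already established, so O(s).
Premises 1, 7, 8, 9, 10, 11 do not contribute to this derivation.
So O(s) follows.

Yes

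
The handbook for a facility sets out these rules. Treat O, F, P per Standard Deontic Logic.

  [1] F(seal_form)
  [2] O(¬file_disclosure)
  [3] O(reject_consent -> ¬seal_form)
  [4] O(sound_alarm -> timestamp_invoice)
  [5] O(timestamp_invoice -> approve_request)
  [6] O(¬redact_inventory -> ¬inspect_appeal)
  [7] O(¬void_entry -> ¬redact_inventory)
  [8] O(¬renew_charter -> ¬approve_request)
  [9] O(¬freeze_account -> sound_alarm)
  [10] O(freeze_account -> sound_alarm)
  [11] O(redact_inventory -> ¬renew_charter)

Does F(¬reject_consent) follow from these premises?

No

Premise 3 is O(reject_consent -> ¬seal_form); even if O(¬seal_form) held, inferring O(reject_consent) would be affirming the consequent — invalid.
No other premise forces O(reject_consent). An ideal world satisfying every premise can still have ¬reject_consent true, so F(¬reject_consent) is not derivable.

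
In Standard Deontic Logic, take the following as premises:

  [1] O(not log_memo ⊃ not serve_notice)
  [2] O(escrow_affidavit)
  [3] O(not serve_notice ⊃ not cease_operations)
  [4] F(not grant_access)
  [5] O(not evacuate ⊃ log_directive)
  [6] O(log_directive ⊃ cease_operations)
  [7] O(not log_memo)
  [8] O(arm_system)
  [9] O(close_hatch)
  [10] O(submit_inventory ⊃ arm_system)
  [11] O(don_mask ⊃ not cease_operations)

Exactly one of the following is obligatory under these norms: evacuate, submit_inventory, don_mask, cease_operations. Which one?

Premise 7 gives O(not log_memo).
Applying K to premise 1 (O(not log_memo ⊃ not serve_notice)) and O(not log_memo) yields O(not serve_notice).
From O(not serve_notice) and premise 3, O(not serve_notice ⊃ not cease_operations), we obtain O(not cease_operations).
Premise 6 is O(log_directive ⊃ cease_operations); contrapositively O(not cease_operations ⊃ not log_directive). Since O(not cease_operations) holds, K gives O(not log_directive).
The contrapositive of premise 5 (O(not evacuate ⊃ log_directive)) is O(not log_directive ⊃ evacuate), and O(not log_directive) is already established, so O(evacuate).
So O(evacuate) holds — evacuate is obligatory. None of the other listed options is made obligatory by any chain of premises.

evacuate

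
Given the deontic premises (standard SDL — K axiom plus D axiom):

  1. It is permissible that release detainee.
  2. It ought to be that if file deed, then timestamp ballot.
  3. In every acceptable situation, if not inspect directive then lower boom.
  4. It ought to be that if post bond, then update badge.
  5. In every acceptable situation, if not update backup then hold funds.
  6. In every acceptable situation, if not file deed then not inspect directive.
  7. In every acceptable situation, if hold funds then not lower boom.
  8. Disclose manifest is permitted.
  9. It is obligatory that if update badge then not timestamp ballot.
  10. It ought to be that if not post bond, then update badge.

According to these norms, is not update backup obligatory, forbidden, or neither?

By case analysis on ¬post_bond: premise 10 gives O(¬post_bond → update_badge) and premise 4 gives O(post_bond → update_badge), so O(update_badge) either way.
From O(update_badge) and premise 9, O(update_badge → ¬timestamp_ballot), we obtain O(¬timestamp_ballot).
Premise 2 is O(file_deed → timestamp_ballot); contrapositively O(¬timestamp_ballot → ¬file_deed). Since O(¬timestamp_ballot) holds, K gives O(¬file_deed).
Premise 6 is O(¬file_deed → ¬inspect_directive); since O(¬file_deed), deontic closure gives O(¬inspect_directive).
From O(¬inspect_directive) and premise 3, O(¬inspect_directive → lower_boom), we obtain O(lower_boom).
The contrapositive of premise 7 (O(hold_funds → ¬lower_boom)) is O(lower_boom → ¬hold_funds), and O(lower_boom) is already established, so O(¬hold_funds).
Premise 5, O(¬update_backup → hold_funds), contraposes to O(¬hold_funds → update_backup); with O(¬hold_funds) we get O(update_backup).
Premises 1, 8 do not contribute to this derivation.
Thus O(update_backup), which is F(¬update_backup): ¬update_backup is forbidden.

Forbidden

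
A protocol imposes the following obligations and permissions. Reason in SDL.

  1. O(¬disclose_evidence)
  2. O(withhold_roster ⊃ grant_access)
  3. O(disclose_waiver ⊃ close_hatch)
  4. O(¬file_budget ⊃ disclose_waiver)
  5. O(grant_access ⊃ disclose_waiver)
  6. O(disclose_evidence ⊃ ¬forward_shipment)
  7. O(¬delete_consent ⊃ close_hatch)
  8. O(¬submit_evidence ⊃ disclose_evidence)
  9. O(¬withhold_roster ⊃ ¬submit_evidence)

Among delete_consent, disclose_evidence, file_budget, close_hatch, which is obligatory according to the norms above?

close_hatch

From premise 1 we have O(¬disclose_evidence).
Premise 8 is O(¬submit_evidence ⊃ disclose_evidence); contrapositively O(¬disclose_evidence ⊃ submit_evidence). Since O(¬disclose_evidence) holds, K gives O(submit_evidence).
The contrapositive of premise 9 (O(¬withhold_roster ⊃ ¬submit_evidence)) is O(submit_evidence ⊃ withhold_roster), and O(submit_evidence) is already established, so O(withhold_roster).
Applying K to premise 2 (O(withhold_roster ⊃ grant_access)) and O(withhold_roster) yields O(grant_access).
Premise 5 is O(grant_access ⊃ disclose_waiver); since O(grant_access), deontic closure gives O(disclose_waiver).
From O(disclose_waiver) and premise 3, O(disclose_waiver ⊃ close_hatch), we obtain O(close_hatch).
So O(close_hatch) holds — close_hatch is obligatory. None of the other listed options is made obligatory by any chain of premises.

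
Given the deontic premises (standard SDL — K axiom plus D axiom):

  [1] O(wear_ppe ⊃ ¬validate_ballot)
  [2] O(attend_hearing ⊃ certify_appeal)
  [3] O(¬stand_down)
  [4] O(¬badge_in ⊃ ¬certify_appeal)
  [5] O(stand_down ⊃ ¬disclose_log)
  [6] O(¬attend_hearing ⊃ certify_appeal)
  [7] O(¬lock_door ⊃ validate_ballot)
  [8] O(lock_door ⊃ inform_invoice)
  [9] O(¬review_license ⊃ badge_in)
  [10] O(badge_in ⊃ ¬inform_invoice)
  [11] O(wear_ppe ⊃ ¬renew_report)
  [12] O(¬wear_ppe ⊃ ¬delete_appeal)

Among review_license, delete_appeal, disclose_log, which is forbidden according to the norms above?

delete_appeal

Premises 6 and 2 cover both cases: O(¬attend_hearing ⊃ certify_appeal) and O(attend_hearing ⊃ certify_appeal). Since ¬attend_hearing ∨ attend_hearing is a tautology, O(certify_appeal) follows.
Premise 4, O(¬badge_in ⊃ ¬certify_appeal), contraposes to O(certify_appeal ⊃ badge_in); with O(certify_appeal) we get O(badge_in).
Applying K to premise 10 (O(badge_in ⊃ ¬inform_invoice)) and O(badge_in) yields O(¬inform_invoice).
The contrapositive of premise 8 (O(lock_door ⊃ inform_invoice)) is O(¬inform_invoice ⊃ ¬lock_door), and O(¬inform_invoice) is already established, so O(¬lock_door).
Applying K to premise 7 (O(¬lock_door ⊃ validate_ballot)) and O(¬lock_door) yields O(validate_ballot).
Premise 1, O(wear_ppe ⊃ ¬validate_ballot), contraposes to O(validate_ballot ⊃ ¬wear_ppe); with O(validate_ballot) we get O(¬wear_ppe).
Premise 12 is O(¬wear_ppe ⊃ ¬delete_appeal); since O(¬wear_ppe), deontic closure gives O(¬delete_appeal).
So O(¬delete_appeal) holds, i.e. delete_appeal is forbidden. None of the other listed options is forbidden under the premises.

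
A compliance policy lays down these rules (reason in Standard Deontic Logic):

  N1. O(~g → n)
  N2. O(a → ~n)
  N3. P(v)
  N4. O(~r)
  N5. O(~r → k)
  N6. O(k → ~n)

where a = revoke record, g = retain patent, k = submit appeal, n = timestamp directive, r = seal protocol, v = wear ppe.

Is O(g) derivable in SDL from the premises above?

Premise 4 states O(~r) outright.
From O(~r) and premise 5, O(~r → k), we obtain O(k).
From O(k) and premise 6, O(k → ~n), we obtain O(~n).
The contrapositive of premise 1 (O(~g → n)) is O(~n → g), and O(~n) is already established, so O(g).
Premises 2, 3 do not contribute to this derivation.
So O(g) follows.

Yes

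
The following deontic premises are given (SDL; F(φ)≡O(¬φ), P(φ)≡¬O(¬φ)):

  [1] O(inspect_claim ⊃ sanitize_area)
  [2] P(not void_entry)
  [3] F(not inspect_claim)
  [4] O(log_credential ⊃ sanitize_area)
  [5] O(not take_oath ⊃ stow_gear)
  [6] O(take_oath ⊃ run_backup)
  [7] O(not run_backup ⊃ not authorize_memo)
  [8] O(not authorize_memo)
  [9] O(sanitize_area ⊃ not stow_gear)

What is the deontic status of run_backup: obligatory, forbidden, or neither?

Premise 3 is F(not inspect_claim), i.e. O(inspect_claim).
With premise 1, O(inspect_claim ⊃ sanitize_area), the K-axiom yields O(sanitize_area).
Premise 9 is O(sanitize_area ⊃ not stow_gear); since O(sanitize_area), deontic closure gives O(not stow_gear).
Premise 5 is O(not take_oath ⊃ stow_gear); contrapositively O(not stow_gear ⊃ take_oath). Since O(not stow_gear) holds, K gives O(take_oath).
Applying K to premise 6 (O(take_oath ⊃ run_backup)) and O(take_oath) yields O(run_backup).
Premises 2, 4, 7, 8 do not contribute to this derivation.
Hence run_backup is obligatory.

Obligatory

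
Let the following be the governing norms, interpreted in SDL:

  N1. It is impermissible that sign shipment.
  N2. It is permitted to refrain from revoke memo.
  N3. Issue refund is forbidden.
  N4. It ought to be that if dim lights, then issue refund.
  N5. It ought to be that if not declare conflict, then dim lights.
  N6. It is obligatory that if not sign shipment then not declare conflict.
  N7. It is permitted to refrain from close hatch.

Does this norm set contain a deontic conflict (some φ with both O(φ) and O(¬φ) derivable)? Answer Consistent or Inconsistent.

Inconsistent

Premise 3, F(issue_refund), is equivalent to O(¬issue_refund).
Premise 4, O(dim_lights → issue_refund), contraposes to O(¬issue_refund → ¬dim_lights); with O(¬issue_refund) we get O(¬dim_lights).
The contrapositive of premise 5 (O(¬declare_conflict → dim_lights)) is O(¬dim_lights → declare_conflict), and O(¬dim_lights) is already established, so O(declare_conflict).
The contrapositive of premise 6 (O(¬sign_shipment → ¬declare_conflict)) is O(declare_conflict → sign_shipment), and O(declare_conflict) is already established, so O(sign_shipment).
But premise 1, F(sign_shipment), means O(¬sign_shipment).
We now have both O(sign_shipment) and O(¬sign_shipment) — sign_shipment is simultaneously obligatory and forbidden, violating the D-axiom.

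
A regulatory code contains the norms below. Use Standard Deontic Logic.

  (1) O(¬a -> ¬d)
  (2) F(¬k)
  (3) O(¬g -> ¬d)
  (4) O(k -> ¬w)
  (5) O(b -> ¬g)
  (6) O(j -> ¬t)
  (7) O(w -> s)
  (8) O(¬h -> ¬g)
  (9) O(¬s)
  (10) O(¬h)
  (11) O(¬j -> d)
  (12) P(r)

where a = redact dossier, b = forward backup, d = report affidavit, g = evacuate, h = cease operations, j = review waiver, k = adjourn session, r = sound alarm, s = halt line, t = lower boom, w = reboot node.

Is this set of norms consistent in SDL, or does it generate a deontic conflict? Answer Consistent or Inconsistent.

Consistent

Premise 7 is O(w -> s), but O(w) is not derivable from the premises, so it does not yield O(s).
So O(s) is not derivable, and the apparent clash with O(¬s) does not arise.
A world satisfying every obligation exists (e.g. a=false, b=false, d=false, g=false, h=false, j=true, k=true, r=false, s=false, t=false, w=false); no atom is both obligatory and forbidden, so the set is consistent.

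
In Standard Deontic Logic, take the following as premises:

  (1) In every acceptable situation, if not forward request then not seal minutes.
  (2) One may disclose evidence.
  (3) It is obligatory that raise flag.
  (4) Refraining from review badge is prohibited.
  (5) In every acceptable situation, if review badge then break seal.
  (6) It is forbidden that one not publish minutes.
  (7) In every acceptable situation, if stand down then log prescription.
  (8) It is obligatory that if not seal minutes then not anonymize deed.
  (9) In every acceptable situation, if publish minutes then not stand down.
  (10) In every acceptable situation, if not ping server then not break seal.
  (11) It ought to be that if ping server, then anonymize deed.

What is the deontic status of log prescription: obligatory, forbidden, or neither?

Premise 7 is O(stand_down → log_prescription), but O(stand_down) is not derivable from the premises, so it does not yield O(log_prescription).
No premise or chain of K-axiom applications forces O(log_prescription), and none forces O(¬log_prescription). So log_prescription is neither obligatory nor forbidden under these norms.

Neither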